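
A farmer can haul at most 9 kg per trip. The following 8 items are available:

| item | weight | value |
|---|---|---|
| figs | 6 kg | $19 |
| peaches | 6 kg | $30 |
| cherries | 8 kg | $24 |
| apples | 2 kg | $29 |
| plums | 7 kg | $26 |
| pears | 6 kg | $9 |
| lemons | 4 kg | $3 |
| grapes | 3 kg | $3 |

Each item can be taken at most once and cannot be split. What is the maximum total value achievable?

Check high-value combinations within 9 kg:
- peaches+apples: weight 6+2=8, value 30+29=59
- apples+plums: weight 2+7=9, value 29+26=55
- figs+apples: weight 6+2=8, value 19+29=48
- apples+pears: weight 2+6=8, value 29+9=38
- apples+lemons+grapes: weight 2+4+3=9, value 29+3+3=35
Best: $59.

$59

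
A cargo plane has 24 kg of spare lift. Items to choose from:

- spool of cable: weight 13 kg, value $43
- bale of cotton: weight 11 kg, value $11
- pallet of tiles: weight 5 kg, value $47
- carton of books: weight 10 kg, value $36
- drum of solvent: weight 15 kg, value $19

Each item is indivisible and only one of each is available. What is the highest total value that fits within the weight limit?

Check high-value combinations within 24 kg:
- spool of cable+pallet of tiles: weight 13+5=18, value 43+47=90
- pallet of tiles+carton of books: weight 5+10=15, value 47+36=83
- spool of cable+carton of books: weight 13+10=23, value 43+36=79
- pallet of tiles+drum of solvent: weight 5+15=20, value 47+19=66
Best: $90.

$90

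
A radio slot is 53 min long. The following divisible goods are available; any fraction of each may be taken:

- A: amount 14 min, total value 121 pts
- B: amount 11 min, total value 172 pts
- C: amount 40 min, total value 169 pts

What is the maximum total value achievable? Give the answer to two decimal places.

Take in order of value per unit:
- B (172/11 per unit): all 11 → value 172, running total 172.00
- A (121/14 per unit): all 14 → value 121, running total 293.00
- C (169/40 per unit): 28 of 40 → value 28×169/40 = 118.3000, running total 411.30
Total 411.30.

411.30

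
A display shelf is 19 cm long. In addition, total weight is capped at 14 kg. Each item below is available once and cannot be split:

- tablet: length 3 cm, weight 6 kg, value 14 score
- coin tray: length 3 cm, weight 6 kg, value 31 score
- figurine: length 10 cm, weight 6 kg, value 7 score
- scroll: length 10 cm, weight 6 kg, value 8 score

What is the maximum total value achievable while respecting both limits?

Feasible sets respecting both limits:
- tablet+coin tray: length 6, weight 12, value 45
- coin tray+scroll: length 13, weight 12, value 39
- coin tray+figurine: length 13, weight 12, value 38
Best: 45 score.

45 score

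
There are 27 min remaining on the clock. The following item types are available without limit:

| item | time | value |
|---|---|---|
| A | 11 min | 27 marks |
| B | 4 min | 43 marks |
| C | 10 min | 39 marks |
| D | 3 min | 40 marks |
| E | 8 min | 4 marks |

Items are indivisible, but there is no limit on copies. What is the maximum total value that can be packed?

Best value-per-unit is D at 40/3, and filling with it alone uses time 9×3=27. No mix of the others beats 9×40 = 360.

360 marks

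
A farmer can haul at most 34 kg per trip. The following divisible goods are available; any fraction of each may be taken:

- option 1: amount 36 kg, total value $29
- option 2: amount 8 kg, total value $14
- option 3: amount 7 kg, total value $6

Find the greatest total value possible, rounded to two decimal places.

35.31

Take in order of value per unit:
- option 2 (14/8 per unit): all 8 → value 14, running total 14.00
- option 3 (6/7 per unit): all 7 → value 6, running total 20.00
- option 1 (29/36 per unit): 19 of 36 → value 19×29/36 = 15.3056, running total 35.31
Total 35.31.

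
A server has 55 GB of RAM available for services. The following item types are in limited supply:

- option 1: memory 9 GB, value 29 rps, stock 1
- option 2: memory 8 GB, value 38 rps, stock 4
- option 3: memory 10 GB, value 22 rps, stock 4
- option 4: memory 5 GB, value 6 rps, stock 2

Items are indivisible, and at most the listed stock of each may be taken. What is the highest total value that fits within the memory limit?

Top feasible selections:
- 1×option 1 + 4×option 2 + 1×option 3: memory 51, value 203
- 4×option 2 + 2×option 3: memory 52, value 196
Best: 203 rps.

203 rps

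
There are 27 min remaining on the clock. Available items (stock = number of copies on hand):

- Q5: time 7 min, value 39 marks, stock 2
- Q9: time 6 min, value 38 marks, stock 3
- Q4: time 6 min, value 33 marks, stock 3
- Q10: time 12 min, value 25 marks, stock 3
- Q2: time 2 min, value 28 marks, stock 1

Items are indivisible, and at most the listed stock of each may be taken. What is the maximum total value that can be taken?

Best selections within time 27 and stock limits:
- 1×Q5 + 3×Q9 + 1×Q2: time 27, value 181
- 1×Q5 + 2×Q9 + 1×Q4 + 1×Q2: time 27, value 176
- 3×Q9 + 1×Q4 + 1×Q2: time 26, value 175
- 1×Q5 + 1×Q9 + 2×Q4 + 1×Q2: time 27, value 171
Best: 181 marks.

181 marks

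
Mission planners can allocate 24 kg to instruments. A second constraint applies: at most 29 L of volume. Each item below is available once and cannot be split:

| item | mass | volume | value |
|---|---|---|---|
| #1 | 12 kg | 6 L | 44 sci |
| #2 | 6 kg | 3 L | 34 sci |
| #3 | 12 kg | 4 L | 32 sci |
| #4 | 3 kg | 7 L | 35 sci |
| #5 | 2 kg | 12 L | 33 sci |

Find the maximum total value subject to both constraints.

146 sci

Feasible sets respecting both limits:
- #1+#2+#4+#5: mass 23, volume 28, value 146
- #2+#3+#4+#5: mass 23, volume 26, value 134
- #1+#2+#4: mass 21, volume 16, value 113
- #1+#4+#5: mass 17, volume 25, value 112
Best: 146 sci.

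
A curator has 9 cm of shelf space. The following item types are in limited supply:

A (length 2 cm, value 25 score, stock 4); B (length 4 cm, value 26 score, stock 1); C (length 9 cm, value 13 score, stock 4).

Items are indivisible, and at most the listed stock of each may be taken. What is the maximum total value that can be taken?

Top feasible selections:
- 4×A: length 8, value 100
- 2×A + 1×B: length 8, value 76
- 3×A: length 6, value 75
- 1×A + 1×B: length 6, value 51
Best: 100 score.

100 score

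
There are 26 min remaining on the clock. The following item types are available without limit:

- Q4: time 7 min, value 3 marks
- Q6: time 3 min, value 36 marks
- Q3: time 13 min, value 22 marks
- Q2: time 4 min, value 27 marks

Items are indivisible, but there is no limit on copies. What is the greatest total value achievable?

288 marks

Best value-per-unit is Q6 at 36/3, and filling with it alone uses time 8×3=24. No mix of the others beats 8×36 = 288.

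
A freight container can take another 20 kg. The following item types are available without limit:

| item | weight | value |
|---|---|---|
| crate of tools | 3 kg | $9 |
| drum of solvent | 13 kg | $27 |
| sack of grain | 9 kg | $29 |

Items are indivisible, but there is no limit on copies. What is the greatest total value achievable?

Best value-per-unit is sack of grain at 29/9, and filling with it alone uses weight 2×9=18. No mix of the others beats 2×29 = 58.

$58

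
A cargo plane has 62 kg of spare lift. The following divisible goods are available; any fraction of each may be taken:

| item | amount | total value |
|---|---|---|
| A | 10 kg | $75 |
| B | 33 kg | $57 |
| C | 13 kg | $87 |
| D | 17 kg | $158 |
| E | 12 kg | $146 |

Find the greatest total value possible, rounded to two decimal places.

Take in order of value per unit:
- E (146/12 per unit): all 12 → value 146, running total 146.00
- D (158/17 per unit): all 17 → value 158, running total 304.00
- A (75/10 per unit): all 10 → value 75, running total 379.00
- C (87/13 per unit): all 13 → value 87, running total 466.00
- B (57/33 per unit): 10 of 33 → value 10×57/33 = 17.2727, running total 483.27
Total 483.27.

483.27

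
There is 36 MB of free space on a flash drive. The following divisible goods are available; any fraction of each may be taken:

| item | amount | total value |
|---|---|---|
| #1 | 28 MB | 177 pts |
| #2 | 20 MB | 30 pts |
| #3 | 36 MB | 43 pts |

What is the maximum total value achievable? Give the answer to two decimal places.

Take in order of value per unit:
- #1 (177/28 per unit): all 28 → value 177, running total 177.00
- #2 (30/20 per unit): 8 of 20 → value 8×30/20 = 12.0000, running total 189.00
Total 189.00.

189.00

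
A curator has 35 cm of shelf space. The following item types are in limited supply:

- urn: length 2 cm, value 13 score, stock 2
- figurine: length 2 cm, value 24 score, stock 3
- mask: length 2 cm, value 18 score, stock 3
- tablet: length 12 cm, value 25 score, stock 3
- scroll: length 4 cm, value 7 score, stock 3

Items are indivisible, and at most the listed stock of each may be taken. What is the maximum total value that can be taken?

Top feasible selections:
- 2×urn + 3×figurine + 3×mask + 1×tablet + 1×scroll: length 32, value 184
- 1×urn + 3×figurine + 3×mask + 1×tablet + 2×scroll: length 34, value 178
Best: 184 score.

184 score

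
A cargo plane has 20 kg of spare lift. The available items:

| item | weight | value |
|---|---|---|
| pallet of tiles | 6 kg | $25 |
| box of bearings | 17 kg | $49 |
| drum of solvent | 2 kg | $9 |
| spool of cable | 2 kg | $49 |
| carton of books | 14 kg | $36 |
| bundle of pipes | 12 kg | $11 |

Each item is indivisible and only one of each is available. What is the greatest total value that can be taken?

This is a 0/1 knapsack; check combinations near the capacity.
- box of bearings+spool of cable: weight 17+2=19, value 49+49=98
- drum of solvent+spool of cable+carton of books: weight 2+2+14=18, value 9+49+36=94
- spool of cable+carton of books: weight 2+14=16, value 49+36=85
- pallet of tiles+spool of cable+bundle of pipes: weight 6+2+12=20, value 25+49+11=85
- pallet of tiles+drum of solvent+spool of cable: weight 6+2+2=10, value 25+9+49=83
Best: $98.

$98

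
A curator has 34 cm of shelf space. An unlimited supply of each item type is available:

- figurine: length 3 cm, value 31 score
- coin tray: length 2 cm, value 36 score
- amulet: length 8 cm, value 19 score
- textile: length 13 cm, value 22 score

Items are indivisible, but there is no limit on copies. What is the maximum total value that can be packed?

612 score

Best value-per-unit is coin tray at 36/2, and filling with it alone uses length 17×2=34. No mix of the others beats 17×36 = 612.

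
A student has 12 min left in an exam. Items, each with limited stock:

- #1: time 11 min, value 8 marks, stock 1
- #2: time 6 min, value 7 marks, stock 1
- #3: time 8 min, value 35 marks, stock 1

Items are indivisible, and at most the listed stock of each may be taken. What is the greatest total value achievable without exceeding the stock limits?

Best selections within time 12 and stock limits:
- 1×#3: time 8, value 35
- 1×#1: time 11, value 8
- 1×#2: time 6, value 7
Best: 35 marks.

35 marks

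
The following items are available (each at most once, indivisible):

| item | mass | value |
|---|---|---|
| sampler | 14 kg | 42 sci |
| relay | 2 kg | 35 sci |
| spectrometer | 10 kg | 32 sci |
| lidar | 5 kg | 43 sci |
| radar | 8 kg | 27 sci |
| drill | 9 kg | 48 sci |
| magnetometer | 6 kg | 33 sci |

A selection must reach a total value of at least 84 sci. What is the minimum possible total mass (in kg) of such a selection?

13

Subsets with value ≥ 84, sorted by total mass:
- relay+lidar+magnetometer: mass 13, value 111
- lidar+drill: mass 14, value 91
Minimum mass: 13 kg.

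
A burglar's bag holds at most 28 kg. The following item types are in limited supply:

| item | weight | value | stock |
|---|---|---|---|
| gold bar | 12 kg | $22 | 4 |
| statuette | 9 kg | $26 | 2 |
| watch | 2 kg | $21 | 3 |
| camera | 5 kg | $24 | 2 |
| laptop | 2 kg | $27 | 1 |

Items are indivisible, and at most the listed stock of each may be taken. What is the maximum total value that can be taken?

Top feasible selections:
- 1×statuette + 3×watch + 2×camera + 1×laptop: weight 27, value 164
- 1×statuette + 2×watch + 2×camera + 1×laptop: weight 25, value 143
Best: $164.

$164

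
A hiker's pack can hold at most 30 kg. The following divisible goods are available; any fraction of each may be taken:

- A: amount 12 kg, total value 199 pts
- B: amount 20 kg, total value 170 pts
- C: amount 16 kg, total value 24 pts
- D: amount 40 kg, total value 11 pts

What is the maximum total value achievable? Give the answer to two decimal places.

352.00

Take in order of value per unit:
- A (199/12 per unit): all 12 → value 199, running total 199.00
- B (170/20 per unit): 18 of 20 → value 18×170/20 = 153.0000, running total 352.00
Total 352.00.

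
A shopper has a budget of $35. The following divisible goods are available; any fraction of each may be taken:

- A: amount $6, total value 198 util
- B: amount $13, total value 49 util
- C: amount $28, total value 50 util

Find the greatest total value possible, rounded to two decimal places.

275.57

Take in order of value per unit:
- A (198/6 per unit): all 6 → value 198, running total 198.00
- B (49/13 per unit): all 13 → value 49, running total 247.00
- C (50/28 per unit): 16 of 28 → value 16×50/28 = 28.5714, running total 275.57
Total 275.57.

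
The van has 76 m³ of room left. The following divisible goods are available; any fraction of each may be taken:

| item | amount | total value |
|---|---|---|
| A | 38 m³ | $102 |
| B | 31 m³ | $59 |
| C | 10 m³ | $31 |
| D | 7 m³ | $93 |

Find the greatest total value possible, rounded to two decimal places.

Take in order of value per unit:
- D (93/7 per unit): all 7 → value 93, running total 93.00
- C (31/10 per unit): all 10 → value 31, running total 124.00
- A (102/38 per unit): all 38 → value 102, running total 226.00
- B (59/31 per unit): 21 of 31 → value 21×59/31 = 39.9677, running total 265.97
Total 265.97.

265.97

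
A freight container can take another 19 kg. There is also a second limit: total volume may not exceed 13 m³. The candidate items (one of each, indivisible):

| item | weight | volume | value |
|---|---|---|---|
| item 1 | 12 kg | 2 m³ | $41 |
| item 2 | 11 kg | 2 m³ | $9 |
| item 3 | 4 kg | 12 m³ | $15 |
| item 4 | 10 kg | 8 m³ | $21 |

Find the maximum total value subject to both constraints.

$41

Feasible sets respecting both limits:
- item 1: weight 12, volume 2, value 41
- item 4: weight 10, volume 8, value 21
- item 3: weight 4, volume 12, value 15
Best: $41.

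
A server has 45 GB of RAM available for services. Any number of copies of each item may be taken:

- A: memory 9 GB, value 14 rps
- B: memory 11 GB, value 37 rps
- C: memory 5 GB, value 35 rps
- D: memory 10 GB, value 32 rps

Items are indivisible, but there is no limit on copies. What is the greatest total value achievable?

Best value-per-unit is C at 35/5, and filling with it alone uses memory 9×5=45. No mix of the others beats 9×35 = 315.

315 rps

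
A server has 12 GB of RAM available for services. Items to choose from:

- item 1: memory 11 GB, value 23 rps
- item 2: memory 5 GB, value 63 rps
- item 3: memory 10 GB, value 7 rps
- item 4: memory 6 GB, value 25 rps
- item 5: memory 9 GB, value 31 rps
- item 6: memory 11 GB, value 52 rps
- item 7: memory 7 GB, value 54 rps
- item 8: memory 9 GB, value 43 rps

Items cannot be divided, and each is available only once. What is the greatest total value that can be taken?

Check high-value combinations within 12 GB:
- item 2+item 7: memory 5+7=12, value 63+54=117
- item 2+item 4: memory 5+6=11, value 63+25=88
- item 2: memory 5, value 63
Best: 117 rps.

117 rps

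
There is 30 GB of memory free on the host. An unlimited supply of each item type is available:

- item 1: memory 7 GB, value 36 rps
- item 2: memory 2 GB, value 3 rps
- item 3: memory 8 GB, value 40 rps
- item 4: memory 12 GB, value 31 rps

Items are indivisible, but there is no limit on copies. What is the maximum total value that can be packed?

Best value-per-unit is item 1 at 36/7; filling with it alone gives 4×36 = 144.
Optimal mix: 2×item 1 + 2×item 3 → memory 30, value 152.

152 rps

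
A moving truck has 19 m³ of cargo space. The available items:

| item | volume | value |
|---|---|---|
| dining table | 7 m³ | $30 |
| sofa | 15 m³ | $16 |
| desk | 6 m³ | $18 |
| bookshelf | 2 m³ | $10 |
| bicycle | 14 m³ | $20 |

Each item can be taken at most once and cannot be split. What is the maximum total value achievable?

$58

Check high-value combinations within 19 m³:
- dining table+desk+bookshelf: volume 7+6+2=15, value 30+18+10=58
- dining table+desk: volume 7+6=13, value 30+18=48
- dining table+bookshelf: volume 7+2=9, value 30+10=40
Best: $58.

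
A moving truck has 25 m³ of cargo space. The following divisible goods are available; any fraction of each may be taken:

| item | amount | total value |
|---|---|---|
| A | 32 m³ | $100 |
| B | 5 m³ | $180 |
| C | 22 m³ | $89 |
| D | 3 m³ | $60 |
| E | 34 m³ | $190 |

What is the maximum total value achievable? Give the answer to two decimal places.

Take in order of value per unit:
- B (180/5 per unit): all 5 → value 180, running total 180.00
- D (60/3 per unit): all 3 → value 60, running total 240.00
- E (190/34 per unit): 17 of 34 → value 17×190/34 = 95.0000, running total 335.00
Total 335.00.

335.00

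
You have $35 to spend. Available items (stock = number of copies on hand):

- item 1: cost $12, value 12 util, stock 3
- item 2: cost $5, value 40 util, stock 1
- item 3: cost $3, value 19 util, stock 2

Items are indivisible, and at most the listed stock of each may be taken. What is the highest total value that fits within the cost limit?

102 util

Top feasible selections:
- 2×item 1 + 1×item 2 + 2×item 3: cost 35, value 102
- 1×item 1 + 1×item 2 + 2×item 3: cost 23, value 90
- 2×item 1 + 1×item 2 + 1×item 3: cost 32, value 83
- 1×item 2 + 2×item 3: cost 11, value 78
Best: 102 util.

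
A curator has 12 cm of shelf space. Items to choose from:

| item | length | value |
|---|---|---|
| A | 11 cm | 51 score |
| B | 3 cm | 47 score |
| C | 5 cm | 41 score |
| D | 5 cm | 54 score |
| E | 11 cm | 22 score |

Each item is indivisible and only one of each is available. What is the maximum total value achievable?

101 score

Check high-value combinations within 12 cm:
- B+D: length 3+5=8, value 47+54=101
- C+D: length 5+5=10, value 41+54=95
- B+C: length 3+5=8, value 47+41=88
- D: length 5, value 54
Best: 101 score.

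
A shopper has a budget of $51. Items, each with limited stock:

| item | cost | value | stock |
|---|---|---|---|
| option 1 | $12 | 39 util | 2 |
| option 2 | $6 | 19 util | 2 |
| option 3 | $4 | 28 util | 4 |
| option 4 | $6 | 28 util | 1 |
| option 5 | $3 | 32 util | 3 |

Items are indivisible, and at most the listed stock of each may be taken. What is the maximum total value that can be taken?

Best selections within cost 51 and stock limits:
- 1×option 1 + 1×option 2 + 4×option 3 + 1×option 4 + 3×option 5: cost 49, value 294
- 2×option 1 + 4×option 3 + 3×option 5: cost 49, value 286
Best: 294 util.

294 util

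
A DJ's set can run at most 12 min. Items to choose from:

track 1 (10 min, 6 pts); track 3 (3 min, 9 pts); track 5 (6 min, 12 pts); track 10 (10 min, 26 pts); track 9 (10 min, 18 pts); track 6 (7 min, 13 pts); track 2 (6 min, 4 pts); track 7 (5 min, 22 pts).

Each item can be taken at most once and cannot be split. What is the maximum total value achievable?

35 pts

Check high-value combinations within 12 min:
- track 6+track 7: duration 7+5=12, value 13+22=35
- track 5+track 7: duration 6+5=11, value 12+22=34
- track 3+track 7: duration 3+5=8, value 9+22=31
- track 10: duration 10, value 26
- track 2+track 7: duration 6+5=11, value 4+22=26
Best: 35 pts.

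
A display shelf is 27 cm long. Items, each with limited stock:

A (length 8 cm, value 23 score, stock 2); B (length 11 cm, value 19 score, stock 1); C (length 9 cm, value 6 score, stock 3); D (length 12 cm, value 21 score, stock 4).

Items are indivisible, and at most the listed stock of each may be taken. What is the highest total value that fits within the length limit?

65 score

Top feasible selections:
- 2×A + 1×B: length 27, value 65
- 2×A + 1×C: length 25, value 52
Best: 65 score.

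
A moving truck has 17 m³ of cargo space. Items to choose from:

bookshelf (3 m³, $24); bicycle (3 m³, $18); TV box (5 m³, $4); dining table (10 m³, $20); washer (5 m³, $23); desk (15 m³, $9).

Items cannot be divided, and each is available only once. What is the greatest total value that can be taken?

$69

Check high-value combinations within 17 m³:
- bookshelf+bicycle+TV box+washer: volume 3+3+5+5=16, value 24+18+4+23=69
- bookshelf+bicycle+washer: volume 3+3+5=11, value 24+18+23=65
- bookshelf+bicycle+dining table: volume 3+3+10=16, value 24+18+20=62
- bookshelf+TV box+washer: volume 3+5+5=13, value 24+4+23=51
Best: $69.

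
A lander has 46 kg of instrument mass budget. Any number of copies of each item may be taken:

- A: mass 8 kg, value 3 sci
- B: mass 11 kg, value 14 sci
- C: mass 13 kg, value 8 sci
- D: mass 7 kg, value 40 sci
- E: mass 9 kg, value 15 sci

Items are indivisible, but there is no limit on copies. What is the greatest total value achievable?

Best value-per-unit is D at 40/7, and filling with it alone uses mass 6×7=42. No mix of the others beats 6×40 = 240.

240 sci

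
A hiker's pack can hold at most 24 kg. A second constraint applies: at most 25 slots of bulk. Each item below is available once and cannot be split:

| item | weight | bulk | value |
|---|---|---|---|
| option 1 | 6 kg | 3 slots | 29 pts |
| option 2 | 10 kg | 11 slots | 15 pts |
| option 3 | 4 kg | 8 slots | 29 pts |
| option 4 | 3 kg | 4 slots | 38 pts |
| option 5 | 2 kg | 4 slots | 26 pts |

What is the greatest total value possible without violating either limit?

Feasible sets respecting both limits:
- option 1+option 3+option 4+option 5: weight 15, bulk 19, value 122
- option 1+option 2+option 4+option 5: weight 21, bulk 22, value 108
- option 1+option 3+option 4: weight 13, bulk 15, value 96
Best: 122 pts.

122 pts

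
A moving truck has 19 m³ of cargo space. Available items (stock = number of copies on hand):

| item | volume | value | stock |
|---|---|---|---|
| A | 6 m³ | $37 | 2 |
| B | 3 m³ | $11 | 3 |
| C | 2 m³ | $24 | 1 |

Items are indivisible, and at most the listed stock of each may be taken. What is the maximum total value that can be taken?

Best selections within volume 19 and stock limits:
- 2×A + 1×B + 1×C: volume 17, value 109
- 2×A + 1×C: volume 14, value 98
Best: $109.

$109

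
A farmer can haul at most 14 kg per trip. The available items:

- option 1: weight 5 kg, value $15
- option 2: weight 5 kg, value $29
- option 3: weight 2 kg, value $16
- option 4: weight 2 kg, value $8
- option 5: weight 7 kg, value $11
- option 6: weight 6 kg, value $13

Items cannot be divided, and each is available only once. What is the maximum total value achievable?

Check high-value combinations within 14 kg:
- option 1+option 2+option 3+option 4: weight 5+5+2+2=14, value 15+29+16+8=68
- option 1+option 2+option 3: weight 5+5+2=12, value 15+29+16=60
- option 2+option 3+option 6: weight 5+2+6=13, value 29+16+13=58
Best: $68.

$68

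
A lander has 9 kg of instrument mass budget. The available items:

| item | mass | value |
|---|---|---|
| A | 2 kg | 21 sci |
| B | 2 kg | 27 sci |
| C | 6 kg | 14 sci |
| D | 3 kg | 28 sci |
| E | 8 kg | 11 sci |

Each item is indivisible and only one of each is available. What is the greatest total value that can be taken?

76 sci

Check high-value combinations within 9 kg:
- A+B+D: mass 2+2+3=7, value 21+27+28=76
- B+D: mass 2+3=5, value 27+28=55
- A+D: mass 2+3=5, value 21+28=49
- A+B: mass 2+2=4, value 21+27=48
- C+D: mass 6+3=9, value 14+28=42
Best: 76 sci.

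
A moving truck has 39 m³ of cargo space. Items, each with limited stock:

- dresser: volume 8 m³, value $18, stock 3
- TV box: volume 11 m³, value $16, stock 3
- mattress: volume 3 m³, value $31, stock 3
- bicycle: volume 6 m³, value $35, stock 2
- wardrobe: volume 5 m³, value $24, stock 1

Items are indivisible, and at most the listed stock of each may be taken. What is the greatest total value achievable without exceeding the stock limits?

$205

Best selections within volume 39 and stock limits:
- 1×dresser + 3×mattress + 2×bicycle + 1×wardrobe: volume 34, value 205
- 1×TV box + 3×mattress + 2×bicycle + 1×wardrobe: volume 37, value 203
- 2×dresser + 3×mattress + 2×bicycle: volume 37, value 199
Best: $205.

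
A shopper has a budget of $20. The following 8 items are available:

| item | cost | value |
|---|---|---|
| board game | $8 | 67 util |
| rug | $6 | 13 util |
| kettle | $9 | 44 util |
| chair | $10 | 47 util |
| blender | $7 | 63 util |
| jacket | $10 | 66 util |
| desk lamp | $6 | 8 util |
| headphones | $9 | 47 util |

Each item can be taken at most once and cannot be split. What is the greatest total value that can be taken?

Check high-value combinations within $20:
- board game+jacket: cost 8+10=18, value 67+66=133
- board game+blender: cost 8+7=15, value 67+63=130
- blender+jacket: cost 7+10=17, value 63+66=129
Best: 133 util.

133 util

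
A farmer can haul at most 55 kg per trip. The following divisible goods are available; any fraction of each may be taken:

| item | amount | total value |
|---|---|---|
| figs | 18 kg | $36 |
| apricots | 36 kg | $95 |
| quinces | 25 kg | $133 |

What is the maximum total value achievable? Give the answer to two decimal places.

212.17

Take in order of value per unit:
- quinces (133/25 per unit): all 25 → value 133, running total 133.00
- apricots (95/36 per unit): 30 of 36 → value 30×95/36 = 79.1667, running total 212.17
Total 212.17.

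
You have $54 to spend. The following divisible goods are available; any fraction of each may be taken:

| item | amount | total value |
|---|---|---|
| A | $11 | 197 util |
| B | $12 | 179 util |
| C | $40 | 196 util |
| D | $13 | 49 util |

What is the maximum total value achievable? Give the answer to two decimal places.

Take in order of value per unit:
- A (197/11 per unit): all 11 → value 197, running total 197.00
- B (179/12 per unit): all 12 → value 179, running total 376.00
- C (196/40 per unit): 31 of 40 → value 31×196/40 = 151.9000, running total 527.90
Total 527.90.

527.90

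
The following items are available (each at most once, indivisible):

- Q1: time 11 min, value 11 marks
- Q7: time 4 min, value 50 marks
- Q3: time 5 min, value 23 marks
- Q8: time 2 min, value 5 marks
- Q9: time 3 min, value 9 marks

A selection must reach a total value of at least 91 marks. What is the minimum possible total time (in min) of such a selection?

Subsets with value ≥ 91, sorted by total time:
- Q1+Q7+Q3+Q9: time 23, value 93
- Q1+Q7+Q3+Q8+Q9: time 25, value 98
Minimum time: 23 min.

23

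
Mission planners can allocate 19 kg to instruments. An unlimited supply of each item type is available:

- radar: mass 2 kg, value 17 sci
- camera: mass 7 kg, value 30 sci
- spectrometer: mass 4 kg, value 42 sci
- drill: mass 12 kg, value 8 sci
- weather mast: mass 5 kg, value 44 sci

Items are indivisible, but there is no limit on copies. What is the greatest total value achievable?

187 sci

Best value-per-unit is spectrometer at 42/4; filling with it alone gives 4×42 = 168.
Optimal mix: 1×radar + 3×spectrometer + 1×weather mast → mass 19, value 187.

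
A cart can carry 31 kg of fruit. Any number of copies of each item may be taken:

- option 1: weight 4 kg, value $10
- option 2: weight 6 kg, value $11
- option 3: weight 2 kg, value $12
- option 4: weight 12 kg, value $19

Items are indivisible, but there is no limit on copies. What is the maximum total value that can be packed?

Best value-per-unit is option 3 at 12/2, and filling with it alone uses weight 15×2=30. No mix of the others beats 15×12 = 180.

$180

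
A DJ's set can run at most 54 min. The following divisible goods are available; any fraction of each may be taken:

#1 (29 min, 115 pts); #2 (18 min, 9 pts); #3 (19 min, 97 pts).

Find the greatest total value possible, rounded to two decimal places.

Take in order of value per unit:
- #3 (97/19 per unit): all 19 → value 97, running total 97.00
- #1 (115/29 per unit): all 29 → value 115, running total 212.00
- #2 (9/18 per unit): 6 of 18 → value 6×9/18 = 3.0000, running total 215.00
Total 215.00.

215.00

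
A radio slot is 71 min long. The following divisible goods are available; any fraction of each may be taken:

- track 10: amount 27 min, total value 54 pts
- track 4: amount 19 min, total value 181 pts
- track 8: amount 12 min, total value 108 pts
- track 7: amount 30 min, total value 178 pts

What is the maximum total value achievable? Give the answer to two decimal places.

487.00

Take in order of value per unit:
- track 4 (181/19 per unit): all 19 → value 181, running total 181.00
- track 8 (108/12 per unit): all 12 → value 108, running total 289.00
- track 7 (178/30 per unit): all 30 → value 178, running total 467.00
- track 10 (54/27 per unit): 10 of 27 → value 10×54/27 = 20.0000, running total 487.00
Total 487.00.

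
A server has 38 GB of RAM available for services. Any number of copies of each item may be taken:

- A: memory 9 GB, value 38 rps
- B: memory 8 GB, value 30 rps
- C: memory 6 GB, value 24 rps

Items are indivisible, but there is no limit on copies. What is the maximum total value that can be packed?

Best value-per-unit is A at 38/9; filling with it alone gives 4×38 = 152.
Optimal mix: 2×A + 1×B + 2×C → memory 38, value 154.

154 rps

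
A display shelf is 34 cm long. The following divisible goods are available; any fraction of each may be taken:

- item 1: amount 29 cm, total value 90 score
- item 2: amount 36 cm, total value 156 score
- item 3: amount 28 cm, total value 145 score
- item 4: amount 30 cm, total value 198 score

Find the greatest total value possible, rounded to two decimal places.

218.71

Take in order of value per unit:
- item 4 (198/30 per unit): all 30 → value 198, running total 198.00
- item 3 (145/28 per unit): 4 of 28 → value 4×145/28 = 20.7143, running total 218.71
Total 218.71.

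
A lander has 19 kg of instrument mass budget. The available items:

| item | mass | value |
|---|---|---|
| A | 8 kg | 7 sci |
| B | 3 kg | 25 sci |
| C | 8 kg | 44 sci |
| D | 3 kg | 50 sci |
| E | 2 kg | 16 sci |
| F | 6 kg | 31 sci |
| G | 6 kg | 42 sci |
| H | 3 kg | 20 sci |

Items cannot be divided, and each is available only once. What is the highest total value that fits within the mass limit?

Check high-value combinations within 19 kg:
- B+C+D+E+H: mass 3+8+3+2+3=19, value 25+44+50+16+20=155
- B+D+E+G+H: mass 3+3+2+6+3=17, value 25+50+16+42+20=153
- C+D+E+G: mass 8+3+2+6=19, value 44+50+16+42=152
Best: 155 sci.

155 sci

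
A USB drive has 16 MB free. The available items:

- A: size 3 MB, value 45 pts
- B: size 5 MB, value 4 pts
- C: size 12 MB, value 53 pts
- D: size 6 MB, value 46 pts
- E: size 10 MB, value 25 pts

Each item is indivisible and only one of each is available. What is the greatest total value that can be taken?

98 pts

This is a 0/1 knapsack; check combinations near the capacity.
- A+C: size 3+12=15, value 45+53=98
- A+B+D: size 3+5+6=14, value 45+4+46=95
- A+D: size 3+6=9, value 45+46=91
Best: 98 pts.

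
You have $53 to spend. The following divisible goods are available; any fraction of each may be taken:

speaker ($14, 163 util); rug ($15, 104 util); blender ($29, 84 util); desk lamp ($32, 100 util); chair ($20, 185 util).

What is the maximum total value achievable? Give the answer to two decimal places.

464.50

Take in order of value per unit:
- speaker (163/14 per unit): all 14 → value 163, running total 163.00
- chair (185/20 per unit): all 20 → value 185, running total 348.00
- rug (104/15 per unit): all 15 → value 104, running total 452.00
- desk lamp (100/32 per unit): 4 of 32 → value 4×100/32 = 12.5000, running total 464.50
Total 464.50.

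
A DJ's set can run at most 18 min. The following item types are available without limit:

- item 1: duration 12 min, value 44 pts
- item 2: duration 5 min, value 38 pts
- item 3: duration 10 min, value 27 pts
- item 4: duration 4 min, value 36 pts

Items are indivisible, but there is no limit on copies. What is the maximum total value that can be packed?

Best value-per-unit is item 4 at 36/4; filling with it alone gives 4×36 = 144.
Optimal mix: 2×item 2 + 2×item 4 → duration 18, value 148.

148 pts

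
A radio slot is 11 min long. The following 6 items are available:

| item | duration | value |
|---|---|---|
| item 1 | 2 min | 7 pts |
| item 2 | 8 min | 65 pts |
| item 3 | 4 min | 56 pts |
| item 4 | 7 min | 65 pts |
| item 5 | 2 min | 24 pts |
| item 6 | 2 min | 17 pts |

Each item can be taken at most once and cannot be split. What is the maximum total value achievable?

Check high-value combinations within 11 min:
- item 3+item 4: duration 4+7=11, value 56+65=121
- item 4+item 5+item 6: duration 7+2+2=11, value 65+24+17=106
- item 1+item 3+item 5+item 6: duration 2+4+2+2=10, value 7+56+24+17=104
- item 3+item 5+item 6: duration 4+2+2=8, value 56+24+17=97
- item 1+item 4+item 5: duration 2+7+2=11, value 7+65+24=96
Best: 121 pts.

121 pts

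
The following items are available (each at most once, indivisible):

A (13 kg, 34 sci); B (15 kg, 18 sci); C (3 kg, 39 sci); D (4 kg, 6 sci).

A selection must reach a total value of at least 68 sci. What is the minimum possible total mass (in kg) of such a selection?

Subsets with value ≥ 68, sorted by total mass:
- A+C: mass 16, value 73
- A+C+D: mass 20, value 79
- A+B+C: mass 31, value 91
- A+B+C+D: mass 35, value 97
Minimum mass: 16 kg.

16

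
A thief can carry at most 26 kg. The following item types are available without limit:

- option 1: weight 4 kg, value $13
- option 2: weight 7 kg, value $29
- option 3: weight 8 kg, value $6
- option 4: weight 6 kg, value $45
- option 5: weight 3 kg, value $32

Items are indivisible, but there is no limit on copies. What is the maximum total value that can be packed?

$256

Best value-per-unit is option 5 at 32/3, and filling with it alone uses weight 8×3=24. No mix of the others beats 8×32 = 256.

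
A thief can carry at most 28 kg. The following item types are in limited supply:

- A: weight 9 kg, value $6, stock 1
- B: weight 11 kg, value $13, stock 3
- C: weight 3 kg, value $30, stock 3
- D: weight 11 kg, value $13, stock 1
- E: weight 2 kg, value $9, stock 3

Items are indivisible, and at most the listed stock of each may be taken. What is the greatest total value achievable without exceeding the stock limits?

$130

Best selections within weight 28 and stock limits:
- 3×C + 1×D + 3×E: weight 26, value 130
- 1×B + 3×C + 3×E: weight 26, value 130
- 1×A + 3×C + 3×E: weight 24, value 123
Best: $130.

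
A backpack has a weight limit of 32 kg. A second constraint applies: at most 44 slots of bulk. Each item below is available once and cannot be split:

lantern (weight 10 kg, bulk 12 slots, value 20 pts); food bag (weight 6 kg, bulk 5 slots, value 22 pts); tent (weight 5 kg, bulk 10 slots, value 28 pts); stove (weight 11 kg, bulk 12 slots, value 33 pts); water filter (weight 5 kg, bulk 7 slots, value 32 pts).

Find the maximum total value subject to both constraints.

115 pts

Feasible sets respecting both limits:
- food bag+tent+stove+water filter: weight 27, bulk 34, value 115
- lantern+tent+stove+water filter: weight 31, bulk 41, value 113
- lantern+food bag+stove+water filter: weight 32, bulk 36, value 107
Best: 115 pts.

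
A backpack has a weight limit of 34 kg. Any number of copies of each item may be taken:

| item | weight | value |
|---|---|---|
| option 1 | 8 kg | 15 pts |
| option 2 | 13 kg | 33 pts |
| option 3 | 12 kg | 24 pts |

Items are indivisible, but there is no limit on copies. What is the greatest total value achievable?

81 pts

Best value-per-unit is option 2 at 33/13; filling with it alone gives 2×33 = 66.
Optimal mix: 1×option 1 + 2×option 2 → weight 34, value 81.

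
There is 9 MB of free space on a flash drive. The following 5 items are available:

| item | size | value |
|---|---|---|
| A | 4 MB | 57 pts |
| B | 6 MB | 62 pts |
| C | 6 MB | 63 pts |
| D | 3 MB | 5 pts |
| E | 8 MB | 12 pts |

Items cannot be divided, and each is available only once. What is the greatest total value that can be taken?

Check high-value combinations within 9 MB:
- C+D: size 6+3=9, value 63+5=68
- B+D: size 6+3=9, value 62+5=67
- C: size 6, value 63
- B: size 6, value 62
Best: 68 pts.

68 pts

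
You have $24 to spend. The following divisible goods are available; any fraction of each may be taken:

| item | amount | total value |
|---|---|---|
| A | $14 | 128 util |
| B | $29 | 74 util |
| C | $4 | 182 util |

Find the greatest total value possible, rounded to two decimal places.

325.31

Take in order of value per unit:
- C (182/4 per unit): all 4 → value 182, running total 182.00
- A (128/14 per unit): all 14 → value 128, running total 310.00
- B (74/29 per unit): 6 of 29 → value 6×74/29 = 15.3103, running total 325.31
Total 325.31.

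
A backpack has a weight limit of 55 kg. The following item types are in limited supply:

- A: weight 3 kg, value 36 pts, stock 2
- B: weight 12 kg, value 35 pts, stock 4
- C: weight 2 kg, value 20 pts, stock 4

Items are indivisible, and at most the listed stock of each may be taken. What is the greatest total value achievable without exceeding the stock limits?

257 pts

Best selections within weight 55 and stock limits:
- 2×A + 3×B + 4×C: weight 50, value 257
- 2×A + 3×B + 3×C: weight 48, value 237
- 2×A + 2×B + 4×C: weight 38, value 222
- 1×A + 3×B + 4×C: weight 47, value 221
Best: 257 pts.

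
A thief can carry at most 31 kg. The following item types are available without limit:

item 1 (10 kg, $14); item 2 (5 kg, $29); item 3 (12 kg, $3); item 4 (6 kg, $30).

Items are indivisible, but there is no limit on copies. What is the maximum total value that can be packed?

$175

Best value-per-unit is item 2 at 29/5; filling with it alone gives 6×29 = 174.
Optimal mix: 5×item 2 + 1×item 4 → weight 31, value 175.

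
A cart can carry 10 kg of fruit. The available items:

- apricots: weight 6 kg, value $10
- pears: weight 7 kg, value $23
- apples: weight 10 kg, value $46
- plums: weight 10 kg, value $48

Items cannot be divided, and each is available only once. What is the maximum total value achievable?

Check high-value combinations within 10 kg:
- plums: weight 10, value 48
- apples: weight 10, value 46
- pears: weight 7, value 23
- apricots: weight 6, value 10
Best: $48.

$48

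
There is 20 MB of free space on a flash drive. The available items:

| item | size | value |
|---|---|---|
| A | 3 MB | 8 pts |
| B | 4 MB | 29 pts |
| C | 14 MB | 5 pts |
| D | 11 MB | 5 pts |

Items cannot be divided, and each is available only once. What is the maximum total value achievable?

42 pts

This is a 0/1 knapsack; check combinations near the capacity.
- A+B+D: size 3+4+11=18, value 8+29+5=42
- A+B: size 3+4=7, value 8+29=37
- B+D: size 4+11=15, value 29+5=34
- B+C: size 4+14=18, value 29+5=34
Best: 42 pts.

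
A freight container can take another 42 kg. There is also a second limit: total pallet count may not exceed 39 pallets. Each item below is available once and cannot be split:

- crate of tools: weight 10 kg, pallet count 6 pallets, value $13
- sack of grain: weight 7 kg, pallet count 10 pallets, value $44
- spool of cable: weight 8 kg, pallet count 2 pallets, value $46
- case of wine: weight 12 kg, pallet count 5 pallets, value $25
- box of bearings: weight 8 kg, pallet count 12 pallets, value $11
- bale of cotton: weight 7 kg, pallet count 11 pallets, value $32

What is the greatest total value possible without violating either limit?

Feasible sets respecting both limits:
- sack of grain+spool of cable+case of wine+bale of cotton: weight 34, pallet count 28, value 147
- crate of tools+sack of grain+spool of cable+bale of cotton: weight 32, pallet count 29, value 135
- sack of grain+spool of cable+box of bearings+bale of cotton: weight 30, pallet count 35, value 133
Best: $147.

$147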